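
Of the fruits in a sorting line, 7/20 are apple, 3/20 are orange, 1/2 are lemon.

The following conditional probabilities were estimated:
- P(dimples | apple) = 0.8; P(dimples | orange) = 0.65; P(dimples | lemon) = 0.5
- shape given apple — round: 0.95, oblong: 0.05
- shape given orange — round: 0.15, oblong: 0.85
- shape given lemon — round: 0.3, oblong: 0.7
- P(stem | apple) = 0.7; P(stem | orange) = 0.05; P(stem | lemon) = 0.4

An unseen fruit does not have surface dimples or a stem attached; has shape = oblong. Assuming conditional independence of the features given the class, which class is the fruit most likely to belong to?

lemon

apple: 0.35 × (1−0.8) × 0.05 × (1−0.7) = 0.00105
orange: 0.15 × (1−0.65) × 0.85 × (1−0.05) = 0.04239375
lemon: 0.5 × (1−0.5) × 0.7 × (1−0.4) = 0.105
Highest score → lemon.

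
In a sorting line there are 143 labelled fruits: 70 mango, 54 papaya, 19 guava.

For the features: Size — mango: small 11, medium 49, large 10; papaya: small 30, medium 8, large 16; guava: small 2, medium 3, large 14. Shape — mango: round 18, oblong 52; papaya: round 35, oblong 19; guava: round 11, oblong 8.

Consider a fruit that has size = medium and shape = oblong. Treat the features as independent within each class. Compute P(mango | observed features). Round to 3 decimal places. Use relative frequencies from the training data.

mango: (70/143) × (49/70) × (52/70) ≈ 0.254545
papaya: (54/143) × (8/54) × (19/54) ≈ 0.019684
guava: (19/143) × (3/19) × (8/19) ≈ 0.00883327
P(mango | x) = 0.254545 / 0.28306227 ≈ 0.899

0.899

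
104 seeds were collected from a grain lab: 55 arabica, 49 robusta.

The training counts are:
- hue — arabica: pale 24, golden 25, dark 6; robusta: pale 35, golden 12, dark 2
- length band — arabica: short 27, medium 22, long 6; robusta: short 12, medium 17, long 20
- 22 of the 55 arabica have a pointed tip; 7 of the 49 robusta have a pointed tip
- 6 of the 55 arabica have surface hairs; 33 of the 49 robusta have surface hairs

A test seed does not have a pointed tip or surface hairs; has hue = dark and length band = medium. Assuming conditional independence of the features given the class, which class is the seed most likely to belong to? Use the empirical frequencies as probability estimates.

arabica: (55/104) × (6/55) × (22/55) × (33/55) × (49/55) ≈ 0.0123357
robusta: (49/104) × (2/49) × (17/49) × (42/49) × (16/49) ≈ 0.00186735
Highest score → arabica.

arabica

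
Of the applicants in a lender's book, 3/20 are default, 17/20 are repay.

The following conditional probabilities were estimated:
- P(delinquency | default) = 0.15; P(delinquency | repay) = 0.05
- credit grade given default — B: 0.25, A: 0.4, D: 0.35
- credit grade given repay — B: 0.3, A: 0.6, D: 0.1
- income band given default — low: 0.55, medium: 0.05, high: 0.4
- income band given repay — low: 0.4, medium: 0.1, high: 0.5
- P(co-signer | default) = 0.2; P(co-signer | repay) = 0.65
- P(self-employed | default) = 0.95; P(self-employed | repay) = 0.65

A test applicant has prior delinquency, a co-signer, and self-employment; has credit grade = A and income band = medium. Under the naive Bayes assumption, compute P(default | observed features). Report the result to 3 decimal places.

0.074

default: 0.15 × 0.15 × 0.4 × 0.05 × 0.2 × 0.95 = 0.0000855
repay: 0.85 × 0.05 × 0.6 × 0.1 × 0.65 × 0.65 = 0.001077375
P(default | x) = 0.0000855 / 0.001162875 ≈ 0.074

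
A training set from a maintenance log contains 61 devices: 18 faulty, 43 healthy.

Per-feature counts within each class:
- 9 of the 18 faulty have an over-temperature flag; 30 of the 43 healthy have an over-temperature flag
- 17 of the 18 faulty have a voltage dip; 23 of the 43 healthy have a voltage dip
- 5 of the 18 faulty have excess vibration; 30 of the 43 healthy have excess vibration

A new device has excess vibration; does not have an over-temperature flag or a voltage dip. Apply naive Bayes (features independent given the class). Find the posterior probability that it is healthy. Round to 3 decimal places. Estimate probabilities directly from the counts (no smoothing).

faulty: (18/61) × (9/18) × (1/18) × (5/18) ≈ 0.00227687
healthy: (43/61) × (13/43) × (20/43) × (30/43) ≈ 0.0691557
P(healthy | x) = 0.0691557 / 0.07143257 ≈ 0.968

0.968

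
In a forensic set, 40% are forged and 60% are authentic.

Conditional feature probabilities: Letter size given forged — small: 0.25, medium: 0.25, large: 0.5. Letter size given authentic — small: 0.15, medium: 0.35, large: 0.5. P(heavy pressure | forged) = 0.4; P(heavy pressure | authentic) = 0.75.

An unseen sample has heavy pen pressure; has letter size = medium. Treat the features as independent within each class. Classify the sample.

forged: 0.4 × 0.25 × 0.4 = 0.04
authentic: 0.6 × 0.35 × 0.75 = 0.1575
Highest score → authentic.

authentic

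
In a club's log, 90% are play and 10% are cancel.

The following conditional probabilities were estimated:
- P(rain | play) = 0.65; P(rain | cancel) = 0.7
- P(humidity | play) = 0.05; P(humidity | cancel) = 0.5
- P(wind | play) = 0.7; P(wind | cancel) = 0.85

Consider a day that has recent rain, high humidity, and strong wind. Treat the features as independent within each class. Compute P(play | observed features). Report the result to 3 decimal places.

0.408

play: 0.9 × 0.65 × 0.05 × 0.7 = 0.020475
cancel: 0.1 × 0.7 × 0.5 × 0.85 = 0.02975
P(play | x) = 0.020475 / 0.050225 ≈ 0.408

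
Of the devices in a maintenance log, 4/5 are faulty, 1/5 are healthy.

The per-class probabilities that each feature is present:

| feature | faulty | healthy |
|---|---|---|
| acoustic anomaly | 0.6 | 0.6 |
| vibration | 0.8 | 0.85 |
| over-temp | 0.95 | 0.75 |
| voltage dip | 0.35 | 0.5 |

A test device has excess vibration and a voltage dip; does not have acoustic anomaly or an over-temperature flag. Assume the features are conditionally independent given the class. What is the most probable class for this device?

faulty: 0.8 × (1−0.6) × 0.8 × (1−0.95) × 0.35 = 0.00448
healthy: 0.2 × (1−0.6) × 0.85 × (1−0.75) × 0.5 = 0.0085
Highest score → healthy.

healthy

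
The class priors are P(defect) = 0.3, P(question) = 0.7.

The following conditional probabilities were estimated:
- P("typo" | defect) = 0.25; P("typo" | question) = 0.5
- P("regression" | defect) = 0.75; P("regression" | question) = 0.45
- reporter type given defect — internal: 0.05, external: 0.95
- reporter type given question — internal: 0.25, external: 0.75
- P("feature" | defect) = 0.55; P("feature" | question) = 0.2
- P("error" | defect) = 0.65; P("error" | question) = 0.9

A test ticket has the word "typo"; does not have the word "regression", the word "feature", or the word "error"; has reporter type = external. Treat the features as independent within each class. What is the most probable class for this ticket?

question

defect: 0.3 × 0.25 × (1−0.75) × 0.95 × (1−0.55) × (1−0.65) = 0.00280546875
question: 0.7 × 0.5 × (1−0.45) × 0.75 × (1−0.2) × (1−0.9) = 0.01155
Highest score → question.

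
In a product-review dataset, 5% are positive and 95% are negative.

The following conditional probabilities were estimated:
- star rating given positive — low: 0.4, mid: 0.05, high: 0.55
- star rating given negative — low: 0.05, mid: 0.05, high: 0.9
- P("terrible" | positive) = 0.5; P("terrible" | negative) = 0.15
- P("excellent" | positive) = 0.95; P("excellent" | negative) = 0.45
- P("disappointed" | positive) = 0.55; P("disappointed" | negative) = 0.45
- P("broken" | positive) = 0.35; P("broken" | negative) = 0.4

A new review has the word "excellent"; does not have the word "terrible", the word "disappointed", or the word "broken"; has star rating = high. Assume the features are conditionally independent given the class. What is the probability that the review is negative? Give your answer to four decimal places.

positive: 0.05 × 0.55 × (1−0.5) × 0.95 × (1−0.55) × (1−0.35) = 0.00382078125
negative: 0.95 × 0.9 × (1−0.15) × 0.45 × (1−0.45) × (1−0.4) = 0.107922375
P(negative | x) = 0.107922375 / 0.11174315625 ≈ 0.9658

0.9658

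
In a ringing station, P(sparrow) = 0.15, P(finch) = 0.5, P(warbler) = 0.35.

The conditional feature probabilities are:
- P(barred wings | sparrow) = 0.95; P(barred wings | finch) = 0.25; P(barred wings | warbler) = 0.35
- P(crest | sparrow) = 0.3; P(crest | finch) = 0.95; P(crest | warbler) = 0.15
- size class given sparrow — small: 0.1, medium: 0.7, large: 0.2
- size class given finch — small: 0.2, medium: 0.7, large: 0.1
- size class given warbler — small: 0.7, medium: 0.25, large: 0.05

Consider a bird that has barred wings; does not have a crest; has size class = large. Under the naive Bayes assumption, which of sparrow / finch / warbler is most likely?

sparrow

sparrow: 0.15 × 0.95 × (1−0.3) × 0.2 = 0.01995
finch: 0.5 × 0.25 × (1−0.95) × 0.1 = 0.000625
warbler: 0.35 × 0.35 × (1−0.15) × 0.05 = 0.00520625
Highest score → sparrow.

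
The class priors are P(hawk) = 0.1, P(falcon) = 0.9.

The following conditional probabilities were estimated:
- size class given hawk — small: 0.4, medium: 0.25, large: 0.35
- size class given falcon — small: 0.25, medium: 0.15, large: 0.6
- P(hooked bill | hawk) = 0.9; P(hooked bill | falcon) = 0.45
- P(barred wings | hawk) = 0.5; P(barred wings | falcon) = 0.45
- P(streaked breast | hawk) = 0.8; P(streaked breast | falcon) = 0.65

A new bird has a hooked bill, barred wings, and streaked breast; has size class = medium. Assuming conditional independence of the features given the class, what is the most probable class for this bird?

hawk: 0.1 × 0.25 × 0.9 × 0.5 × 0.8 = 0.009
falcon: 0.9 × 0.15 × 0.45 × 0.45 × 0.65 = 0.017769375
Highest score → falcon.

falcon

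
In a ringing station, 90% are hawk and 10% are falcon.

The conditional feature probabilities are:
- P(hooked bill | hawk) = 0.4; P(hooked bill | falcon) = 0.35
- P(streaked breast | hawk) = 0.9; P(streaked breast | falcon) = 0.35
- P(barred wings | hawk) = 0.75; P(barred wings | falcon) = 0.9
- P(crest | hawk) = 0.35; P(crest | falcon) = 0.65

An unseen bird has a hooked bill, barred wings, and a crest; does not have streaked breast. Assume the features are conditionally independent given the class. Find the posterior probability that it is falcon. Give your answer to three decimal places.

0.585

hawk: 0.9 × 0.4 × (1−0.9) × 0.75 × 0.35 = 0.00945
falcon: 0.1 × 0.35 × (1−0.35) × 0.9 × 0.65 = 0.01330875
P(falcon | x) = 0.01330875 / 0.02275875 ≈ 0.585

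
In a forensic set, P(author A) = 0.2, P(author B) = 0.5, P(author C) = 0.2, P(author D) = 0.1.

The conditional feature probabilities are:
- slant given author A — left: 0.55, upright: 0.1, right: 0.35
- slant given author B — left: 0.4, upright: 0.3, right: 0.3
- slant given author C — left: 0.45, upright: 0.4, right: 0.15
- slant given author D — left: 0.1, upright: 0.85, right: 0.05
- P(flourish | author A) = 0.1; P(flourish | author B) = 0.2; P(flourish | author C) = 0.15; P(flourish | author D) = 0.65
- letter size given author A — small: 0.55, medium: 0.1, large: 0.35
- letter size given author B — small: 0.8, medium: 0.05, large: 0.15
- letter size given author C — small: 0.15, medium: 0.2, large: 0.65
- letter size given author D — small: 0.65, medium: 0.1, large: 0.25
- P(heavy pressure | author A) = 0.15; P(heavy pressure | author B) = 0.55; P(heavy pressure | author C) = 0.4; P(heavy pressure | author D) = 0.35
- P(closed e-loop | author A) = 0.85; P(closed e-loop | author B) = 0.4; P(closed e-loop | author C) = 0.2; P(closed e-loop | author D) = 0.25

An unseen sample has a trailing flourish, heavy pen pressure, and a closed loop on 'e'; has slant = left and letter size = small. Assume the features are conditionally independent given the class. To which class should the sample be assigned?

author A: 0.2 × 0.55 × 0.1 × 0.55 × 0.15 × 0.85 = 0.000771375
author B: 0.5 × 0.4 × 0.2 × 0.8 × 0.55 × 0.4 = 0.00704
author C: 0.2 × 0.45 × 0.15 × 0.15 × 0.4 × 0.2 = 0.000162
author D: 0.1 × 0.1 × 0.65 × 0.65 × 0.35 × 0.25 = 0.0003696875
Highest score → author B.

author B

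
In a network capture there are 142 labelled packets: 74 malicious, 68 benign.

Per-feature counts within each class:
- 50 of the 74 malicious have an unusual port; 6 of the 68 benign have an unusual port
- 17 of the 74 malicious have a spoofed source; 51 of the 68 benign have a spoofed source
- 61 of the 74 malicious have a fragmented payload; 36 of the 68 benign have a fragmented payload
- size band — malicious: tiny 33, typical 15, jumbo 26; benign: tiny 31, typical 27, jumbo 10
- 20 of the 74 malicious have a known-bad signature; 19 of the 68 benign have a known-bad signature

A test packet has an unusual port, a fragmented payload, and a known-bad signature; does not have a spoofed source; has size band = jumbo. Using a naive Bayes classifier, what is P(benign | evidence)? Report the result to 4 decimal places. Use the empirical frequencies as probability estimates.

malicious: (74/142) × (50/74) × (57/74) × (61/74) × (26/74) × (20/74) ≈ 0.0212306
benign: (68/142) × (6/68) × (17/68) × (36/68) × (10/68) × (19/68) ≈ 0.000229791
P(benign | x) = 0.000229791 / 0.021460391 ≈ 0.0107

0.0107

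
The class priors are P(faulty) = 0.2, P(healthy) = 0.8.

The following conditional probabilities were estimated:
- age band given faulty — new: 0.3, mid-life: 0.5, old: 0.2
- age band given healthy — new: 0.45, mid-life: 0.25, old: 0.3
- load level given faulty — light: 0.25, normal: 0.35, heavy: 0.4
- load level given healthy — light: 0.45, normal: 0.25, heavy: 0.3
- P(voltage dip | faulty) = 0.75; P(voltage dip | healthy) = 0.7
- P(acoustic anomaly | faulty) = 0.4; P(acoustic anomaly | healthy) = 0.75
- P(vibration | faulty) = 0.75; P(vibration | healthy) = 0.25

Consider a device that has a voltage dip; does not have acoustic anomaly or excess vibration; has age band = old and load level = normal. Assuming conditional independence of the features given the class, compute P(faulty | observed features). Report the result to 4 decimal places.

0.1667

faulty: 0.2 × 0.2 × 0.35 × 0.75 × (1−0.4) × (1−0.75) = 0.001575
healthy: 0.8 × 0.3 × 0.25 × 0.7 × (1−0.75) × (1−0.25) = 0.007875
P(faulty | x) = 0.001575 / 0.00945 ≈ 0.1667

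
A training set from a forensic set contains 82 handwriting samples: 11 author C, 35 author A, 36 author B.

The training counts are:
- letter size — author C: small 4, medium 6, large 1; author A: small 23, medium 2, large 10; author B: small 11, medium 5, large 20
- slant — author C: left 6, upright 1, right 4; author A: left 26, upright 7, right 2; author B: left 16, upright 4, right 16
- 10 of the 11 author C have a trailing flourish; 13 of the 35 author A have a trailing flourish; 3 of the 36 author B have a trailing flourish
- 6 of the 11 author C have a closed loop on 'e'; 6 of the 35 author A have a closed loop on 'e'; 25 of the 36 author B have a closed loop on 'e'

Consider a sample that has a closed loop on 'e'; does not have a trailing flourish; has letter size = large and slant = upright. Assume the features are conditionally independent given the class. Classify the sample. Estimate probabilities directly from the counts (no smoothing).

author B

author C: (11/82) × (1/11) × (1/11) × (1/11) × (6/11) ≈ 0.0000549743
author A: (35/82) × (10/35) × (7/35) × (22/35) × (6/35) ≈ 0.00262817
author B: (36/82) × (20/36) × (4/36) × (33/36) × (25/36) ≈ 0.0172513
Highest score → author B.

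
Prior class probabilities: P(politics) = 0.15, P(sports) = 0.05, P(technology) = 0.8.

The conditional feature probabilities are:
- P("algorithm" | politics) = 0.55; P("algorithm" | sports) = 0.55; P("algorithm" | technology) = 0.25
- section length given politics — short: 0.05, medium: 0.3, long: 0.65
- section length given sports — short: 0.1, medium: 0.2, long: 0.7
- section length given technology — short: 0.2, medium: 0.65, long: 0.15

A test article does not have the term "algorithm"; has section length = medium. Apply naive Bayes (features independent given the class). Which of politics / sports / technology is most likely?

politics: 0.15 × (1−0.55) × 0.3 = 0.02025
sports: 0.05 × (1−0.55) × 0.2 = 0.0045
technology: 0.8 × (1−0.25) × 0.65 = 0.39
Highest score → technology.

technology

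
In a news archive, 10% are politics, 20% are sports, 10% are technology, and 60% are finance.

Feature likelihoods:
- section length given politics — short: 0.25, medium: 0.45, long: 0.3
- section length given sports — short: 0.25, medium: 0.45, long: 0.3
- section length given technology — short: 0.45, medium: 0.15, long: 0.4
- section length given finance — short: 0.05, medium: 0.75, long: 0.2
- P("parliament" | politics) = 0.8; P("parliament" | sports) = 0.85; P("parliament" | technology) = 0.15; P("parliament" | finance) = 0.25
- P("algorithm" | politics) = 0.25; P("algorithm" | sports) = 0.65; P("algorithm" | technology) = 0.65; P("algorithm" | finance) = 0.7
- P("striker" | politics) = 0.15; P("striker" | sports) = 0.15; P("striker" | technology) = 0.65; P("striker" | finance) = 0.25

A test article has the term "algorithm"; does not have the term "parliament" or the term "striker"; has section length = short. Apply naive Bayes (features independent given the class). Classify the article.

politics: 0.1 × 0.25 × (1−0.8) × 0.25 × (1−0.15) = 0.0010625
sports: 0.2 × 0.25 × (1−0.85) × 0.65 × (1−0.15) = 0.00414375
technology: 0.1 × 0.45 × (1−0.15) × 0.65 × (1−0.65) = 0.008701875
finance: 0.6 × 0.05 × (1−0.25) × 0.7 × (1−0.25) = 0.0118125
Highest score → finance.

finance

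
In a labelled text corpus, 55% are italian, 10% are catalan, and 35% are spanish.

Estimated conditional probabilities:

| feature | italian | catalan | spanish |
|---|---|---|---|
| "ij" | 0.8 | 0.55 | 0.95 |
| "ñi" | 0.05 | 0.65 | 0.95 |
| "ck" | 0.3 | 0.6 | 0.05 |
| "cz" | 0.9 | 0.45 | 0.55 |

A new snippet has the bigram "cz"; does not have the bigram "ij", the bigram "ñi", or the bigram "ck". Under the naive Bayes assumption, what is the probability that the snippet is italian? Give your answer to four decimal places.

0.9524

italian: 0.55 × (1−0.8) × (1−0.05) × (1−0.3) × 0.9 = 0.065835
catalan: 0.1 × (1−0.55) × (1−0.65) × (1−0.6) × 0.45 = 0.002835
spanish: 0.35 × (1−0.95) × (1−0.95) × (1−0.05) × 0.55 = 0.0004571875
P(italian | x) = 0.065835 / 0.0691271875 ≈ 0.9524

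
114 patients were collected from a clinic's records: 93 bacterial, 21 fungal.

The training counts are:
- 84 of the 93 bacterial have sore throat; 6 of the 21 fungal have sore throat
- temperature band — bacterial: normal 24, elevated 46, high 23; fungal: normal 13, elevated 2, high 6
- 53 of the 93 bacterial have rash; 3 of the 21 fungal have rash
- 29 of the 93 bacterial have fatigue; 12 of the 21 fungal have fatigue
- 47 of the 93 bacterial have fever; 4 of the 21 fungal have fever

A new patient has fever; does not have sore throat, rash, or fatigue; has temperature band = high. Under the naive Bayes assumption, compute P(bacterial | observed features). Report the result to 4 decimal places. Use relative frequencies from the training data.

bacterial: (93/114) × (9/93) × (23/93) × (40/93) × (64/93) × (47/93) ≈ 0.0029206
fungal: (21/114) × (15/21) × (6/21) × (18/21) × (9/21) × (4/21) ≈ 0.00263048
P(bacterial | x) = 0.0029206 / 0.00555108 ≈ 0.5261

0.5261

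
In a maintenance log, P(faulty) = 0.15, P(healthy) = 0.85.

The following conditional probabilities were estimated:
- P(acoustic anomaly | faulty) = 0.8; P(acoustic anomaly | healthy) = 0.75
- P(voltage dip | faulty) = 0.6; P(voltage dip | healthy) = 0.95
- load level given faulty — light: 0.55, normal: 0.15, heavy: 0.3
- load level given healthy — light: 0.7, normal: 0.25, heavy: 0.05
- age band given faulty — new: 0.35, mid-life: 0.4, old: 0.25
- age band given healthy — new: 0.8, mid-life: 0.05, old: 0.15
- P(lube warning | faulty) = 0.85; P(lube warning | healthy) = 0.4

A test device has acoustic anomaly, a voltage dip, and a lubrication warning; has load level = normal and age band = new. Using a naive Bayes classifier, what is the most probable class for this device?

healthy

faulty: 0.15 × 0.8 × 0.6 × 0.15 × 0.35 × 0.85 = 0.003213
healthy: 0.85 × 0.75 × 0.95 × 0.25 × 0.8 × 0.4 = 0.04845
Highest score → healthy.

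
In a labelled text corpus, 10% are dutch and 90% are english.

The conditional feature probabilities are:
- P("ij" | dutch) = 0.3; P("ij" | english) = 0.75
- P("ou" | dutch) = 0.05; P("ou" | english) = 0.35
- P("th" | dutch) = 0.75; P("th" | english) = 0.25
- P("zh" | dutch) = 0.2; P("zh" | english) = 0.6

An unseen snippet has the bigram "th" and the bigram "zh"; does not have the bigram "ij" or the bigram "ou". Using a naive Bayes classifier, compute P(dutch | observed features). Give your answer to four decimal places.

0.3126

dutch: 0.1 × (1−0.3) × (1−0.05) × 0.75 × 0.2 = 0.009975
english: 0.9 × (1−0.75) × (1−0.35) × 0.25 × 0.6 = 0.0219375
P(dutch | x) = 0.009975 / 0.0319125 ≈ 0.3126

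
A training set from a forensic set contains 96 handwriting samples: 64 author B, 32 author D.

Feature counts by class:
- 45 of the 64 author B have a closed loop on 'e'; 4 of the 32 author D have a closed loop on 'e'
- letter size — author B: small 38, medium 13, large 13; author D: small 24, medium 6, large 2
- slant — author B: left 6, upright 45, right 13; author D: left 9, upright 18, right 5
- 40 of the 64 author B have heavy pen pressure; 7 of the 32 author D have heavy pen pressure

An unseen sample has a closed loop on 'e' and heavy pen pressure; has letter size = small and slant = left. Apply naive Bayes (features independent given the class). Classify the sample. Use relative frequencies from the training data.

author B

author B: (64/96) × (45/64) × (38/64) × (6/64) × (40/64) = 0.016307830810546875
author D: (32/96) × (4/32) × (24/32) × (9/32) × (7/32) = 0.001922607421875
Highest score → author B.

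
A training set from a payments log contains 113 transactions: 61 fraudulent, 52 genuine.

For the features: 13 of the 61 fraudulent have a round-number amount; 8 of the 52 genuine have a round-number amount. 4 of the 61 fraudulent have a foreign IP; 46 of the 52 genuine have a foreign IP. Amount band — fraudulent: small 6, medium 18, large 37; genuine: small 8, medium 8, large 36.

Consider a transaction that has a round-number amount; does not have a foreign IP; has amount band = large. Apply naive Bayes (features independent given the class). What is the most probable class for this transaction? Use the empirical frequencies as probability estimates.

fraudulent

fraudulent: (61/113) × (13/61) × (57/61) × (37/61) ≈ 0.0652051
genuine: (52/113) × (8/52) × (6/52) × (36/52) ≈ 0.00565534
Highest score → fraudulent.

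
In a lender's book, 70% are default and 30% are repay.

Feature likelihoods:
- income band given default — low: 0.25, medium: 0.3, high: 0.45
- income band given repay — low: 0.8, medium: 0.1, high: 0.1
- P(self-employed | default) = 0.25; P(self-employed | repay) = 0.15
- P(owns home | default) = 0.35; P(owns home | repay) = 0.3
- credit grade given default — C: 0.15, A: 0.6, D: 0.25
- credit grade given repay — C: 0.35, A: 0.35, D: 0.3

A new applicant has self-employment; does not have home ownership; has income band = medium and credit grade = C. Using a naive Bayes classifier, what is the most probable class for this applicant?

default: 0.7 × 0.3 × 0.25 × (1−0.35) × 0.15 = 0.00511875
repay: 0.3 × 0.1 × 0.15 × (1−0.3) × 0.35 = 0.0011025
Highest score → default.

default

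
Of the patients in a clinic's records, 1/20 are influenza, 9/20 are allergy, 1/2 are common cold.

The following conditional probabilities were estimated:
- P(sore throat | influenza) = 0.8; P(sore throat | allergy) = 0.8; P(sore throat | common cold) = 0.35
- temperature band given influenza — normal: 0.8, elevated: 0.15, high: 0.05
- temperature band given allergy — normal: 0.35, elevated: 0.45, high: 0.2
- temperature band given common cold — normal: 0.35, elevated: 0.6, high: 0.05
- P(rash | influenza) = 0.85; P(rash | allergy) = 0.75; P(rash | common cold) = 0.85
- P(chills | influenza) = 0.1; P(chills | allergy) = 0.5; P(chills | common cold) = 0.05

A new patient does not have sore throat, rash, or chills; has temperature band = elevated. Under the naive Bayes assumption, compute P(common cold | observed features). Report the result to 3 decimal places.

influenza: 0.05 × (1−0.8) × 0.15 × (1−0.85) × (1−0.1) = 0.0002025
allergy: 0.45 × (1−0.8) × 0.45 × (1−0.75) × (1−0.5) = 0.0050625
common cold: 0.5 × (1−0.35) × 0.6 × (1−0.85) × (1−0.05) = 0.0277875
P(common cold | x) = 0.0277875 / 0.0330525 ≈ 0.841

0.841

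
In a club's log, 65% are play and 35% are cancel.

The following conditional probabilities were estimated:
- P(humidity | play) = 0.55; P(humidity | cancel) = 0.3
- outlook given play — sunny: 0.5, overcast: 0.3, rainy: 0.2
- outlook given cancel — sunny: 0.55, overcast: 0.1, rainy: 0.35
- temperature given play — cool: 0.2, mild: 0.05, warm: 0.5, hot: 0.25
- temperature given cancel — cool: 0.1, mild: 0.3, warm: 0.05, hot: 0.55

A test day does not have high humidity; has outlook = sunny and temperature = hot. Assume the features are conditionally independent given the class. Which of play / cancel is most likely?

play: 0.65 × (1−0.55) × 0.5 × 0.25 = 0.0365625
cancel: 0.35 × (1−0.3) × 0.55 × 0.55 = 0.0741125
Highest score → cancel.

cancel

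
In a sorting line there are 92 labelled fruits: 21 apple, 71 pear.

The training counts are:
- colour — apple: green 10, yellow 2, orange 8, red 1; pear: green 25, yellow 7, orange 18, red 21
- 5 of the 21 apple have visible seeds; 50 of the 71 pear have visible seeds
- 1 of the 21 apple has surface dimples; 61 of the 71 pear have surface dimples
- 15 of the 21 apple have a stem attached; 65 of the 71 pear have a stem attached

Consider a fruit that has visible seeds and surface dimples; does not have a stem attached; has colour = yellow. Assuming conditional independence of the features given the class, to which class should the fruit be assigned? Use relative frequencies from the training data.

apple: (21/92) × (2/21) × (5/21) × (1/21) × (6/21) ≈ 0.0000704215
pear: (71/92) × (7/71) × (50/71) × (61/71) × (6/71) ≈ 0.00389033
Highest score → pear.

pear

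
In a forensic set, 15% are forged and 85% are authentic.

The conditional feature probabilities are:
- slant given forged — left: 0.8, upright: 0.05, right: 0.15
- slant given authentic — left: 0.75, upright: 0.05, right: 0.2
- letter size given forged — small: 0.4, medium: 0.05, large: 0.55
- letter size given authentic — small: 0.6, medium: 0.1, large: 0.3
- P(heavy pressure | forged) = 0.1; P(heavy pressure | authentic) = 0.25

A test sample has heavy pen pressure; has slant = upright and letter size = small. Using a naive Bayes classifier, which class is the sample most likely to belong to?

authentic

forged: 0.15 × 0.05 × 0.4 × 0.1 = 0.0003
authentic: 0.85 × 0.05 × 0.6 × 0.25 = 0.006375
Highest score → authentic.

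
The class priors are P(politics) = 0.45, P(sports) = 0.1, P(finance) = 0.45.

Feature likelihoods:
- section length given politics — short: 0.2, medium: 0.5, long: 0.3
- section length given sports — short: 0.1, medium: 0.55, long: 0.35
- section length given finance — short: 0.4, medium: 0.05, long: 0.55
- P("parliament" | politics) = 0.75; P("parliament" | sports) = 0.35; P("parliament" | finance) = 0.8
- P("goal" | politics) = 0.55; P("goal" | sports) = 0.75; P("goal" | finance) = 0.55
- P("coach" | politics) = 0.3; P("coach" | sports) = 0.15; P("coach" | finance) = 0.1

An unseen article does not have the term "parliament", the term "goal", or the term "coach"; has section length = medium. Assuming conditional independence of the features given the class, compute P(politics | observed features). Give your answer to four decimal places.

0.6529

politics: 0.45 × 0.5 × (1−0.75) × (1−0.55) × (1−0.3) = 0.01771875
sports: 0.1 × 0.55 × (1−0.35) × (1−0.75) × (1−0.15) = 0.007596875
finance: 0.45 × 0.05 × (1−0.8) × (1−0.55) × (1−0.1) = 0.0018225
P(politics | x) = 0.01771875 / 0.027138125 ≈ 0.6529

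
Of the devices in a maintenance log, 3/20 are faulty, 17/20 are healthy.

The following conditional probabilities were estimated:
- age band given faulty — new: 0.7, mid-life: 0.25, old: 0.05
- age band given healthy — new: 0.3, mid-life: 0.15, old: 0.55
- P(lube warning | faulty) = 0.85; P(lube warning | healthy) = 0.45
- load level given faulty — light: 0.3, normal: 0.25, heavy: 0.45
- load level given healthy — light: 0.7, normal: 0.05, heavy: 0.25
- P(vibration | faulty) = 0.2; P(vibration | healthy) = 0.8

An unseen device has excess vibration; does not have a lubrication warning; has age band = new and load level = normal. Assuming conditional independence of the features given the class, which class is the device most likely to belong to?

faulty: 0.15 × 0.7 × (1−0.85) × 0.25 × 0.2 = 0.0007875
healthy: 0.85 × 0.3 × (1−0.45) × 0.05 × 0.8 = 0.00561
Highest score → healthy.

healthy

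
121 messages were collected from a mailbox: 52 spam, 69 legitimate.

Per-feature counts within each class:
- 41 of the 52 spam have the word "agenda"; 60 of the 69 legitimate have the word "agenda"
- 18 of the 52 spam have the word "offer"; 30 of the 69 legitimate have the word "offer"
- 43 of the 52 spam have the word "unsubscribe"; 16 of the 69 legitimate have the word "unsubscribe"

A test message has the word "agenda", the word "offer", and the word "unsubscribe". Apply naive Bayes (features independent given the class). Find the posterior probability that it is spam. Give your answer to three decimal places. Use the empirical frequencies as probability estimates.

0.660

spam: (52/121) × (41/52) × (18/52) × (43/52) ≈ 0.0969913
legitimate: (69/121) × (60/69) × (30/69) × (16/69) ≈ 0.049993
P(spam | x) = 0.0969913 / 0.1469843 ≈ 0.660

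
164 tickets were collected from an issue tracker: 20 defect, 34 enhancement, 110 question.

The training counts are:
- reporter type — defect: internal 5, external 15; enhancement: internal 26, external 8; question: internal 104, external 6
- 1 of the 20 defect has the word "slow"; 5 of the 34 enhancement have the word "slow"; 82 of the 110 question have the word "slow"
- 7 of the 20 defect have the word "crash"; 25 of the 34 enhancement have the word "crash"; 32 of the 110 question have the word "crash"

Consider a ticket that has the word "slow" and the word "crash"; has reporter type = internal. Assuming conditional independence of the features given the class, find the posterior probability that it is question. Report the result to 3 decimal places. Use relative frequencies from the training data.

defect: (20/164) × (5/20) × (1/20) × (7/20) ≈ 0.000533537
enhancement: (34/164) × (26/34) × (5/34) × (25/34) ≈ 0.0171428
question: (110/164) × (104/110) × (82/110) × (32/110) ≈ 0.137521
P(question | x) = 0.137521 / 0.155197337 ≈ 0.886

0.886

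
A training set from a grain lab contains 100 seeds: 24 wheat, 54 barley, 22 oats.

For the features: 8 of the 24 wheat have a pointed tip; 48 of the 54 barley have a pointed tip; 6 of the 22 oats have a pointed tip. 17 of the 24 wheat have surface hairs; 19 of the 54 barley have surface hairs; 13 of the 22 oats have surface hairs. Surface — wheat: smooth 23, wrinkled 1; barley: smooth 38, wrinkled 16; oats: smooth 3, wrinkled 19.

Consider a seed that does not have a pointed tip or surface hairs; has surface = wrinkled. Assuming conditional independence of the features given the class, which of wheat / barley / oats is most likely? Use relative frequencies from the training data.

wheat: (24/100) × (16/24) × (7/24) × (1/24) ≈ 0.00194444
barley: (54/100) × (6/54) × (35/54) × (16/54) ≈ 0.0115226
oats: (22/100) × (16/22) × (9/22) × (19/22) ≈ 0.0565289
Highest score → oats.

oats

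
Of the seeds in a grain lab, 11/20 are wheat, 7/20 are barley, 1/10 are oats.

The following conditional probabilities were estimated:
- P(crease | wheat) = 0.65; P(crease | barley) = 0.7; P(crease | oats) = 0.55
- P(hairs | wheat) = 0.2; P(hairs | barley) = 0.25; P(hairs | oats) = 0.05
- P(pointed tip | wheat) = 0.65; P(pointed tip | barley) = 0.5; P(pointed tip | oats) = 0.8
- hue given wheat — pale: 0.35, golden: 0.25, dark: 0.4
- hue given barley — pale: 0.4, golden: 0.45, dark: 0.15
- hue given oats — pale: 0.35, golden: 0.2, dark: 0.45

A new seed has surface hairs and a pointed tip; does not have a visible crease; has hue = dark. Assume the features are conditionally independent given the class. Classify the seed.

wheat: 0.55 × (1−0.65) × 0.2 × 0.65 × 0.4 = 0.01001
barley: 0.35 × (1−0.7) × 0.25 × 0.5 × 0.15 = 0.00196875
oats: 0.1 × (1−0.55) × 0.05 × 0.8 × 0.45 = 0.00081
Highest score → wheat.

wheat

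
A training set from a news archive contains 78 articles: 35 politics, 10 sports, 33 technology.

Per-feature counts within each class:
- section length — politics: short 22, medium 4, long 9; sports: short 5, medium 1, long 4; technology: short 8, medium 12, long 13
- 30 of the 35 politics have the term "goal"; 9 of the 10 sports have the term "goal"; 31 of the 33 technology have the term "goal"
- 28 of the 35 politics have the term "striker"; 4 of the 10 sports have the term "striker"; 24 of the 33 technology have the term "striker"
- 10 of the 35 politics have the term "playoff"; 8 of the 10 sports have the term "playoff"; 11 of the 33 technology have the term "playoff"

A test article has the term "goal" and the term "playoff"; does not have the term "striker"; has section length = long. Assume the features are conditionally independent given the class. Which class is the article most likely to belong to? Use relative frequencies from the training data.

sports

politics: (35/78) × (9/35) × (30/35) × (7/35) × (10/35) ≈ 0.00565149
sports: (10/78) × (4/10) × (9/10) × (6/10) × (8/10) ≈ 0.0221538
technology: (33/78) × (13/33) × (31/33) × (9/33) × (11/33) ≈ 0.0142332
Highest score → sports.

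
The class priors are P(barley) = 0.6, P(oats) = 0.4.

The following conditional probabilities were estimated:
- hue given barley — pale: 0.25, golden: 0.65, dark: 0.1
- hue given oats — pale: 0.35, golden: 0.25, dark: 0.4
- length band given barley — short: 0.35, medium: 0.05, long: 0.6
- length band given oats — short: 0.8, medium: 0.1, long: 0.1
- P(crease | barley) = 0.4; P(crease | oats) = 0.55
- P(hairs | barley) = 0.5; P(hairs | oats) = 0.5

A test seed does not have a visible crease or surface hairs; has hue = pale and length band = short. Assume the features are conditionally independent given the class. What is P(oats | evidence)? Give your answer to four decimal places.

0.6154

barley: 0.6 × 0.25 × 0.35 × (1−0.4) × (1−0.5) = 0.01575
oats: 0.4 × 0.35 × 0.8 × (1−0.55) × (1−0.5) = 0.0252
P(oats | x) = 0.0252 / 0.04095 ≈ 0.6154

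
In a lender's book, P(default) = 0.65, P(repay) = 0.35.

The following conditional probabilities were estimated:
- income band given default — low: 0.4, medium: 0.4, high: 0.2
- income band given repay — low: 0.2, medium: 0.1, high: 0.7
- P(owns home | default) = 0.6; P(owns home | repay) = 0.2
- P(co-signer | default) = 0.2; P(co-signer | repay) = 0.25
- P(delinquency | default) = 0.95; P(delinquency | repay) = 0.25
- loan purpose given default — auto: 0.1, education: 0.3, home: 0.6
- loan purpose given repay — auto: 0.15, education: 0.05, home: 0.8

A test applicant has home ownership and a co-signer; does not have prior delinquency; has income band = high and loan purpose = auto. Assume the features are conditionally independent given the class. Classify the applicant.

repay

default: 0.65 × 0.2 × 0.6 × 0.2 × (1−0.95) × 0.1 = 0.000078
repay: 0.35 × 0.7 × 0.2 × 0.25 × (1−0.25) × 0.15 = 0.001378125
Highest score → repay.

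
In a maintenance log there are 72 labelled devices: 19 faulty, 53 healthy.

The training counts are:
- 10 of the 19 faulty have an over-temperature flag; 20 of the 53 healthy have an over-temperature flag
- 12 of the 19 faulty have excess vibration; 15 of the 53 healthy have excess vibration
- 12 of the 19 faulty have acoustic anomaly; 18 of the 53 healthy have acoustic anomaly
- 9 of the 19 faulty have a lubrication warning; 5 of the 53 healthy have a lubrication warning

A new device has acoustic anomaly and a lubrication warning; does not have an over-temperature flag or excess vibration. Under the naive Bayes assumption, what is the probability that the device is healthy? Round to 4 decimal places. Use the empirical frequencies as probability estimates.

faulty: (19/72) × (9/19) × (7/19) × (12/19) × (9/19) ≈ 0.0137775
healthy: (53/72) × (33/53) × (38/53) × (18/53) × (5/53) ≈ 0.0105288
P(healthy | x) = 0.0105288 / 0.0243063 ≈ 0.4332

0.4332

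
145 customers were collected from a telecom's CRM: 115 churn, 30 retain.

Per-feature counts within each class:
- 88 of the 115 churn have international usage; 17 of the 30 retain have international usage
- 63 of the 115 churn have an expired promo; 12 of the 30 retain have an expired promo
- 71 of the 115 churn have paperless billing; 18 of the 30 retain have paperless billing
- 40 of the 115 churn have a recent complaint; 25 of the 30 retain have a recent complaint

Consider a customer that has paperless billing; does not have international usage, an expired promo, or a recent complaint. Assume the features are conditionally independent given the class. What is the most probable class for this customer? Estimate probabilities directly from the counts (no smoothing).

churn

churn: (115/145) × (27/115) × (52/115) × (71/115) × (75/115) ≈ 0.033902
retain: (30/145) × (13/30) × (18/30) × (18/30) × (5/30) ≈ 0.00537931
Highest score → churn.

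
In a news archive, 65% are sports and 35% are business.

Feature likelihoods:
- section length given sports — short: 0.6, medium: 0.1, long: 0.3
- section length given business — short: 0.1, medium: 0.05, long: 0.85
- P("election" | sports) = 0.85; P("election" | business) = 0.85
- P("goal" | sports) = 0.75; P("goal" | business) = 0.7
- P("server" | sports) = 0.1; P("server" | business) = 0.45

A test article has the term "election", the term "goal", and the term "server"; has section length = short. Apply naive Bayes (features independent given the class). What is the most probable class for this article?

sports: 0.65 × 0.6 × 0.85 × 0.75 × 0.1 = 0.0248625
business: 0.35 × 0.1 × 0.85 × 0.7 × 0.45 = 0.00937125
Highest score → sports.

sports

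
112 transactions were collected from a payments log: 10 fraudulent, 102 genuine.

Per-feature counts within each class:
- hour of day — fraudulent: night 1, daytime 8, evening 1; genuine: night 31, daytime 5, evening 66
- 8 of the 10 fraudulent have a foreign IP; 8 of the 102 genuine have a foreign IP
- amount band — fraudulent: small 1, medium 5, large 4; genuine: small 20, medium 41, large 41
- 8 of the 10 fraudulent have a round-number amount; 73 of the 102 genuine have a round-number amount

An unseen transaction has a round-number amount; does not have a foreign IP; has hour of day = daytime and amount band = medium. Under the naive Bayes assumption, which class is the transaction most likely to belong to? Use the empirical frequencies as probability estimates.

fraudulent: (10/112) × (8/10) × (2/10) × (5/10) × (8/10) ≈ 0.00571429
genuine: (102/112) × (5/102) × (94/102) × (41/102) × (73/102) ≈ 0.0118355
Highest score → genuine.

genuine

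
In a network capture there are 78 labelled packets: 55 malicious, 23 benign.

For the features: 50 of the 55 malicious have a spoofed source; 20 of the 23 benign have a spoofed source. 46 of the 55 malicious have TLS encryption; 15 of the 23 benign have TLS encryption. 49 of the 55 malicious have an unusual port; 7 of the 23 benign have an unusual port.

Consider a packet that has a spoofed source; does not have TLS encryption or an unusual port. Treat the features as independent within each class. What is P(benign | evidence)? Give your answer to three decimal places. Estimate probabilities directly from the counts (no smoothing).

0.844

malicious: (55/78) × (50/55) × (9/55) × (6/55) ≈ 0.0114431
benign: (23/78) × (20/23) × (8/23) × (16/23) ≈ 0.0620426
P(benign | x) = 0.0620426 / 0.0734857 ≈ 0.844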